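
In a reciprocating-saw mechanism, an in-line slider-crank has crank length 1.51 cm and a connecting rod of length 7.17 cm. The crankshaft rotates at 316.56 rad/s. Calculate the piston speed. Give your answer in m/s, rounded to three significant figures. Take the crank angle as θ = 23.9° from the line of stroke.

2.31

ω = 316.6 rad/s
For an in-line slider-crank, x = r cosθ + √(L² − r² sin²θ), so v = −rω sinθ·[1 + r cosθ/√(L² − r² sin²θ)].
With r = 0.0151 m, L = 0.0717 m, θ = 23.9°: √(L² − r² sin²θ) = 0.071439 m.
v = −0.0151·316.6·0.40514·[1 + 0.0151·0.91425/0.071439] = -2.3108 m/s.
|v| = 2.3108 m/s.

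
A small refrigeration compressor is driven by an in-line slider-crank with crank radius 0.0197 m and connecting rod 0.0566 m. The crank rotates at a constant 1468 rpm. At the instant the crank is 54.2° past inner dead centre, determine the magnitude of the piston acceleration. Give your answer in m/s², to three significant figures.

ω = 2π·1468/60 = 153.7 rad/s
x(θ) = r cosθ + √(L² − r² sin²θ); with ω constant, a = ω²·d²x/dθ².
d²x/dθ² = −r cosθ − r²(cos2θ)/√u − r⁴ sin²2θ/(4u^{3/2}),  u = L² − r² sin²θ = 0.00294826 m².
Substituting r = 0.0197 m, L = 0.0566 m, θ = 54.2°: d²x/dθ² = -0.0094794 m.
a = ω²·d²x/dθ² = (153.7)²·(-0.0094794) = -224.02 m/s²;  |a| = 224.02 m/s².

224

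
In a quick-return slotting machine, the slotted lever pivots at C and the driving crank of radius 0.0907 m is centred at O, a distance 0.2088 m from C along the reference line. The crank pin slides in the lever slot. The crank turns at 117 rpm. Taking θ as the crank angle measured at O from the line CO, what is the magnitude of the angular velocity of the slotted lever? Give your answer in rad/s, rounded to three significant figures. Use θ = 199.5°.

7.32

ω = 12.25 rad/s (from 117 rpm).
Crank pin A relative to C: A = (d + r cosθ, r sinθ); lever angle φ = atan2(r sinθ, d + r cosθ).
Differentiating tanφ: φ̇ = rω(d cosθ + r)/(d² + r² + 2dr cosθ).
d² + r² + 2dr cosθ = |CA|² = 0.0161201 m²;  d cosθ + r = -0.10612 m.
|ω_lever| = |0.0907·12.25·-0.10612| / 0.0161201 = 7.3158 rad/s.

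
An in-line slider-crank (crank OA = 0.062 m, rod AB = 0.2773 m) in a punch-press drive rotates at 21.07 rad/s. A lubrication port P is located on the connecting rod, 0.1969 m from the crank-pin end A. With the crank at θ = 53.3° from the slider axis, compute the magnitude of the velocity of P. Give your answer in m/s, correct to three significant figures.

1.17

ω = 21.07 rad/s.  Crank-pin speed |V_A| = rω = 1.3063 m/s, perpendicular to OA.
Rod angle: sinφ = −(r/L) sinθ ⇒ φ = -10.327°; ω_rod = −rω cosθ/√(L²−r²sin²θ) = -2.8617 rad/s.
V_P = V_A + ω_rod × AP, with AP = 0.1969 m along the rod.
Components: V_Px = −rω sinθ − a·ω_rod·sinφ = -1.1484 m/s;  V_Py = rω cosθ + a·ω_rod·cosφ = +0.22636 m/s.
|V_P| = √(V_Px² + V_Py²) = 1.1705 m/s.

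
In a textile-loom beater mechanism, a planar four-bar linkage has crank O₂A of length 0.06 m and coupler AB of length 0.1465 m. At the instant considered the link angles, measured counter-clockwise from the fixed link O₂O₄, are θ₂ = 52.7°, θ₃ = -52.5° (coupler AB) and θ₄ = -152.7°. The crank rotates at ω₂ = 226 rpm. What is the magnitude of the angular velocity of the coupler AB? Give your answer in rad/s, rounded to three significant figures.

ω₂ = 23.67 rad/s (from 226 rpm).
Differentiating the loop-closure r₂e^{iθ₂}+r₃e^{iθ₃}=r₁+r₄e^{iθ₄} gives r₂ω₂e^{iθ₂}+r₃ω₃e^{iθ₃}=r₄ω₄e^{iθ₄}.
Eliminating the other unknown: ω₃ = r₂ω₂ sin(θ₄−θ₂) / [r₃ sin(θ₃−θ₄)].
Numerator sine = +0.42894; denominator sine = +0.98420.
Result = 0.06·23.67·(+0.42894) / (0.1465·(+0.98420)) = +4.2244 rad/s; magnitude 4.2244 rad/s.

4.22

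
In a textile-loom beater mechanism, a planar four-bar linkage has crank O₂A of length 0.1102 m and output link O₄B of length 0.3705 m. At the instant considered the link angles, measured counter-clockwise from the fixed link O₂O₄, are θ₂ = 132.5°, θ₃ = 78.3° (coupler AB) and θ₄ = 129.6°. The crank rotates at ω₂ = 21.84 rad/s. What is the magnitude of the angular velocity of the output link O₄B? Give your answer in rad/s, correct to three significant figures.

ω₂ = 21.84 rad/s
Differentiating the loop-closure r₂e^{iθ₂}+r₃e^{iθ₃}=r₁+r₄e^{iθ₄} gives r₂ω₂e^{iθ₂}+r₃ω₃e^{iθ₃}=r₄ω₄e^{iθ₄}.
Eliminating the other unknown: ω₄ = r₂ω₂ sin(θ₂−θ₃) / [r₄ sin(θ₄−θ₃)].
Numerator sine = +0.81106; denominator sine = +0.78043.
Result = 0.1102·21.84·(+0.81106) / (0.3705·(+0.78043)) = +6.751 rad/s; magnitude 6.751 rad/s.

6.75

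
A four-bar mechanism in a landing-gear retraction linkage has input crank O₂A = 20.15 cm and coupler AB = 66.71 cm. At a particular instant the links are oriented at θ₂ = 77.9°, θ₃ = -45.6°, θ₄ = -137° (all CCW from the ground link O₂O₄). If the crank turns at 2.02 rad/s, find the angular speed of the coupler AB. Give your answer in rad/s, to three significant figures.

0.349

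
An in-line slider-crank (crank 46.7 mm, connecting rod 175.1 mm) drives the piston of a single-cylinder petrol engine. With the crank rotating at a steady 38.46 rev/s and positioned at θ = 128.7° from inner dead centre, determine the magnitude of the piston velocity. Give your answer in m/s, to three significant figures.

7.31

ω = 2π·38.5 = 241.7 rad/s
For an in-line slider-crank, x = r cosθ + √(L² − r² sin²θ), so v = −rω sinθ·[1 + r cosθ/√(L² − r² sin²θ)].
With r = 0.0467 m, L = 0.1751 m, θ = 128.7°: √(L² − r² sin²θ) = 0.17126 m.
v = −0.0467·241.7·0.78043·[1 + 0.0467·-0.62524/0.17126] = -7.3057 m/s.
|v| = 7.3057 m/s.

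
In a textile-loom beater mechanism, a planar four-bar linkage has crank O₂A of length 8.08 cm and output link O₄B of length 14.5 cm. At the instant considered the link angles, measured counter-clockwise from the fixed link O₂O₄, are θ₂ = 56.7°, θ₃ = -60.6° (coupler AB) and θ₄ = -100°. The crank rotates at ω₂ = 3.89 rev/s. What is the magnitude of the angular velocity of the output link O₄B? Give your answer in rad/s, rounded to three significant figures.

19.1

ω₂ = 24.44 rad/s (from 3.89 rev/s).
Differentiating the loop-closure r₂e^{iθ₂}+r₃e^{iθ₃}=r₁+r₄e^{iθ₄} gives r₂ω₂e^{iθ₂}+r₃ω₃e^{iθ₃}=r₄ω₄e^{iθ₄}.
Eliminating the other unknown: ω₄ = r₂ω₂ sin(θ₂−θ₃) / [r₄ sin(θ₄−θ₃)].
Numerator sine = +0.88862; denominator sine = -0.63473.
Result = 0.0808·24.44·(+0.88862) / (0.145·(-0.63473)) = -19.068 rad/s; magnitude 19.068 rad/s.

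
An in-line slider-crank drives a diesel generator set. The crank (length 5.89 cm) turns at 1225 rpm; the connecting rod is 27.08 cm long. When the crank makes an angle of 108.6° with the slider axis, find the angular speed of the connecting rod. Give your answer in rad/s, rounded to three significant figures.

9.09

ω = 128.3 rad/s (converted from 1225 rpm).
The rod makes angle φ with the slider axis where L sinφ = r sinθ; differentiating, L cosφ·φ̇ = r ω cosθ.
L cosφ = √(L² − r² sin²θ) = 0.26498 m.
|ω_rod| = r ω |cosθ| / √(L² − r² sin²θ) = 0.0589·128.3·0.31896/0.26498 = 9.0949 rad/s.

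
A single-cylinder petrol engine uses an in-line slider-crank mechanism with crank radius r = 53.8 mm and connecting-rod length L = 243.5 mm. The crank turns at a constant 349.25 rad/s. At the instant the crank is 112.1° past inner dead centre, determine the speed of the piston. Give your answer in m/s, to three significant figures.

ω = 349.2 rad/s
For an in-line slider-crank, x = r cosθ + √(L² − r² sin²θ), so v = −rω sinθ·[1 + r cosθ/√(L² − r² sin²θ)].
With r = 0.0538 m, L = 0.2435 m, θ = 112.1°: √(L² − r² sin²θ) = 0.23834 m.
v = −0.0538·349.2·0.92653·[1 + 0.0538·-0.37622/0.23834] = -15.931 m/s.
|v| = 15.931 m/s.

15.9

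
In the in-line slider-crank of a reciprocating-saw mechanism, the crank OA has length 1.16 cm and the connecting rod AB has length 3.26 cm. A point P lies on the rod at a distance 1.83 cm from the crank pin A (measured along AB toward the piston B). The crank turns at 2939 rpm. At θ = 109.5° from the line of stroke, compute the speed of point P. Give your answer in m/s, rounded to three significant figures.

3.17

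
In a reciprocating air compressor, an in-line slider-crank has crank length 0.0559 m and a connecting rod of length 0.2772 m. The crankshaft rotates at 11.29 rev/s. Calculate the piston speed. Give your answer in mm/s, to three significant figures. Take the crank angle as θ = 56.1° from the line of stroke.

3670

ω = 2π·11.3 = 70.94 rad/s
For an in-line slider-crank, x = r cosθ + √(L² − r² sin²θ), so v = −rω sinθ·[1 + r cosθ/√(L² − r² sin²θ)].
With r = 0.0559 m, L = 0.2772 m, θ = 56.1°: √(L² − r² sin²θ) = 0.27329 m.
v = −0.0559·70.94·0.83001·[1 + 0.0559·0.55775/0.27329] = -3.6668 m/s.
|v| = 3.6668 m/s = 3666.8 mm/s.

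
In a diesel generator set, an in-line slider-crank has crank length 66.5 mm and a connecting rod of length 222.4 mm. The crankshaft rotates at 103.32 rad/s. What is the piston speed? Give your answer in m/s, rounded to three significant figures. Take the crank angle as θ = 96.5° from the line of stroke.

6.58

ω = 103.3 rad/s
For an in-line slider-crank, x = r cosθ + √(L² − r² sin²θ), so v = −rω sinθ·[1 + r cosθ/√(L² − r² sin²θ)].
With r = 0.0665 m, L = 0.2224 m, θ = 96.5°: √(L² − r² sin²θ) = 0.21236 m.
v = −0.0665·103.3·0.99357·[1 + 0.0665·-0.11320/0.21236] = -6.5846 m/s.
|v| = 6.5846 m/s.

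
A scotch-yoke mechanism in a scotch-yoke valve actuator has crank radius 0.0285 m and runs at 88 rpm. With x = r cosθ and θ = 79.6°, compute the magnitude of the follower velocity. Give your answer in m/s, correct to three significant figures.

ω = 9.215 rad/s (from 88 rpm).
x = r cosθ ⇒ ẋ = −rω sinθ.
|v| = rω|sinθ| = 0.0285·9.215·|sin 79.6°| = 0.25832 m/s.

0.258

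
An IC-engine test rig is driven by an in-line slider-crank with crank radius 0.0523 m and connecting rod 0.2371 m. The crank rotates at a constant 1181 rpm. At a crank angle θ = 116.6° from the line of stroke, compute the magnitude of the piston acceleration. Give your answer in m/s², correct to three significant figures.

ω = 2π·1181/60 = 123.7 rad/s
x(θ) = r cosθ + √(L² − r² sin²θ); with ω constant, a = ω²·d²x/dθ².
d²x/dθ² = −r cosθ − r²(cos2θ)/√u − r⁴ sin²2θ/(4u^{3/2}),  u = L² − r² sin²θ = 0.0540295 m².
Substituting r = 0.0523 m, L = 0.2371 m, θ = 116.6°: d²x/dθ² = +0.030371 m.
a = ω²·d²x/dθ² = (123.7)²·(+0.030371) = +464.54 m/s²;  |a| = 464.54 m/s².

465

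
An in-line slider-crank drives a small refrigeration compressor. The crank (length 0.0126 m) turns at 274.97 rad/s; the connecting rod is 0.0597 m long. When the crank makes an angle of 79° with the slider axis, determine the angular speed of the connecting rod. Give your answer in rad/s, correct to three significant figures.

11.3

ω = 275 rad/s
The rod makes angle φ with the slider axis where L sinφ = r sinθ; differentiating, L cosφ·φ̇ = r ω cosθ.
L cosφ = √(L² − r² sin²θ) = 0.058405 m.
|ω_rod| = r ω |cosθ| / √(L² − r² sin²θ) = 0.0126·275·0.19081/0.058405 = 11.319 rad/s.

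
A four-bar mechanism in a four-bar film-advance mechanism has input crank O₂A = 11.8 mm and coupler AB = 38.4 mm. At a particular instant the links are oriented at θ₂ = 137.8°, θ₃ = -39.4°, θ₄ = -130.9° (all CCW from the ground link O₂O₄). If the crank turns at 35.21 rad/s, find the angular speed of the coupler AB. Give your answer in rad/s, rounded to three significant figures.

10.8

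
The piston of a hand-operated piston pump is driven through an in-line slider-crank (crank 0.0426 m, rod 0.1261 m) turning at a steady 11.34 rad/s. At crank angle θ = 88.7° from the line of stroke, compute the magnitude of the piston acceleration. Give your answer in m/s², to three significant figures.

ω = 11.34 rad/s
x(θ) = r cosθ + √(L² − r² sin²θ); with ω constant, a = ω²·d²x/dθ².
d²x/dθ² = −r cosθ − r²(cos2θ)/√u − r⁴ sin²2θ/(4u^{3/2}),  u = L² − r² sin²θ = 0.0140874 m².
Substituting r = 0.0426 m, L = 0.1261 m, θ = 88.7°: d²x/dθ² = +0.014307 m.
a = ω²·d²x/dθ² = (11.34)²·(+0.014307) = +1.8398 m/s²;  |a| = 1.8398 m/s².

1.84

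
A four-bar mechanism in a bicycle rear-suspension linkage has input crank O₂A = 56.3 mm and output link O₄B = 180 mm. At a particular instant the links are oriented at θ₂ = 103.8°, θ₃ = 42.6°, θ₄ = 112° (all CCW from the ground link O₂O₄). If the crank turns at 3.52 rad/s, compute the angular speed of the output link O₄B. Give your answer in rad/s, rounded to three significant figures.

ω₂ = 3.52 rad/s
Differentiating the loop-closure r₂e^{iθ₂}+r₃e^{iθ₃}=r₁+r₄e^{iθ₄} gives r₂ω₂e^{iθ₂}+r₃ω₃e^{iθ₃}=r₄ω₄e^{iθ₄}.
Eliminating the other unknown: ω₄ = r₂ω₂ sin(θ₂−θ₃) / [r₄ sin(θ₄−θ₃)].
Numerator sine = +0.87631; denominator sine = +0.93606.
Result = 0.0563·3.52·(+0.87631) / (0.18·(+0.93606)) = +1.0307 rad/s; magnitude 1.0307 rad/s.

1.03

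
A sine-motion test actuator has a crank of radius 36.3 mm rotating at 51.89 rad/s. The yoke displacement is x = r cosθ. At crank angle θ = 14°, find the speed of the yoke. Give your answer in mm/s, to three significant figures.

456

ω = 51.89 rad/s
x = r cosθ ⇒ ẋ = −rω sinθ.
|v| = rω|sinθ| = 0.0363·51.89·|sin 14°| = 0.45569 m/s = 455.69 mm/s.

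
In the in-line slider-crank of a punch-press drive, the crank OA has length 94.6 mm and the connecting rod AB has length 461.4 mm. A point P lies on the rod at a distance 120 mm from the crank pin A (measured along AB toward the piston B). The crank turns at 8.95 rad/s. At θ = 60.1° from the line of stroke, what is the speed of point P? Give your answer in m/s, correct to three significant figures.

0.816

ω = 8.95 rad/s.  Crank-pin speed |V_A| = rω = 0.84667 m/s, perpendicular to OA.
Rod angle: sinφ = −(r/L) sinθ ⇒ φ = -10.238°; ω_rod = −rω cosθ/√(L²−r²sin²θ) = -0.92953 rad/s.
V_P = V_A + ω_rod × AP, with AP = 0.12 m along the rod.
Components: V_Px = −rω sinθ − a·ω_rod·sinφ = -0.7538 m/s;  V_Py = rω cosθ + a·ω_rod·cosφ = +0.31229 m/s.
|V_P| = √(V_Px² + V_Py²) = 0.81593 m/s.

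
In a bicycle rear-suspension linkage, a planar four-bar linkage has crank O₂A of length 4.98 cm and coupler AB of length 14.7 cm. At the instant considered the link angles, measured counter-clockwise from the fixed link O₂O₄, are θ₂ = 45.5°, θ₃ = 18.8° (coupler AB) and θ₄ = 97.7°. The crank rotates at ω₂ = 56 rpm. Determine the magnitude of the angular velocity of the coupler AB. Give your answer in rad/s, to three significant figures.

ω₂ = 5.864 rad/s (from 56 rpm).
Differentiating the loop-closure r₂e^{iθ₂}+r₃e^{iθ₃}=r₁+r₄e^{iθ₄} gives r₂ω₂e^{iθ₂}+r₃ω₃e^{iθ₃}=r₄ω₄e^{iθ₄}.
Eliminating the other unknown: ω₃ = r₂ω₂ sin(θ₄−θ₂) / [r₃ sin(θ₃−θ₄)].
Numerator sine = +0.79016; denominator sine = -0.98129.
Result = 0.0498·5.864·(+0.79016) / (0.147·(-0.98129)) = -1.5997 rad/s; magnitude 1.5997 rad/s.

1.60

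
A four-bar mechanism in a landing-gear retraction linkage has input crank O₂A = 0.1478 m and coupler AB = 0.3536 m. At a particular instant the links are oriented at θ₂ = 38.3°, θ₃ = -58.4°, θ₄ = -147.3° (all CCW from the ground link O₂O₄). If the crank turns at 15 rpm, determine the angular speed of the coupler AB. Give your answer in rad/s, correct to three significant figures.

ω₂ = 1.571 rad/s (from 15 rpm).
Differentiating the loop-closure r₂e^{iθ₂}+r₃e^{iθ₃}=r₁+r₄e^{iθ₄} gives r₂ω₂e^{iθ₂}+r₃ω₃e^{iθ₃}=r₄ω₄e^{iθ₄}.
Eliminating the other unknown: ω₃ = r₂ω₂ sin(θ₄−θ₂) / [r₃ sin(θ₃−θ₄)].
Numerator sine = +0.09758; denominator sine = +0.99982.
Result = 0.1478·1.571·(+0.09758) / (0.3536·(+0.99982)) = +0.064082 rad/s; magnitude 0.064082 rad/s.

0.0641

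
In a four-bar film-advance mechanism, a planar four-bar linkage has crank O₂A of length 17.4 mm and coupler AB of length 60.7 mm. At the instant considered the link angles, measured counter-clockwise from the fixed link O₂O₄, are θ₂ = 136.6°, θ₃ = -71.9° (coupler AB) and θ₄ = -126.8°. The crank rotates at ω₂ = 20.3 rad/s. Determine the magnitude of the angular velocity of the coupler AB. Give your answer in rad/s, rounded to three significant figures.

7.07

ω₂ = 20.3 rad/s
Differentiating the loop-closure r₂e^{iθ₂}+r₃e^{iθ₃}=r₁+r₄e^{iθ₄} gives r₂ω₂e^{iθ₂}+r₃ω₃e^{iθ₃}=r₄ω₄e^{iθ₄}.
Eliminating the other unknown: ω₃ = r₂ω₂ sin(θ₄−θ₂) / [r₃ sin(θ₃−θ₄)].
Numerator sine = +0.99337; denominator sine = +0.81815.
Result = 0.0174·20.3·(+0.99337) / (0.0607·(+0.81815)) = +7.0654 rad/s; magnitude 7.0654 rad/s.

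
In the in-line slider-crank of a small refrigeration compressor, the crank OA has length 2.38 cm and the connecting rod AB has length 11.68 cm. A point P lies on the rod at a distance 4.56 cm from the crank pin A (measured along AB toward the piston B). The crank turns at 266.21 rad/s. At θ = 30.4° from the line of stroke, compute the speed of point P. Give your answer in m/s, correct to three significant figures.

4.78

ω = 266.2 rad/s.  Crank-pin speed |V_A| = rω = 6.3358 m/s, perpendicular to OA.
Rod angle: sinφ = −(r/L) sinθ ⇒ φ = -5.918°; ω_rod = −rω cosθ/√(L²−r²sin²θ) = -47.038 rad/s.
V_P = V_A + ω_rod × AP, with AP = 0.0456 m along the rod.
Components: V_Px = −rω sinθ − a·ω_rod·sinφ = -3.4273 m/s;  V_Py = rω cosθ + a·ω_rod·cosφ = +3.3312 m/s.
|V_P| = √(V_Px² + V_Py²) = 4.7795 m/s.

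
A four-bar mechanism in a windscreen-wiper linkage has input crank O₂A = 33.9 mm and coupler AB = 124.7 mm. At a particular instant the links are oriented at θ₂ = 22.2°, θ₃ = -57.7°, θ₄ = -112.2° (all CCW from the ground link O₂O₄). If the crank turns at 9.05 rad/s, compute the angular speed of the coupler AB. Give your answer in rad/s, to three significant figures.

2.16

ω₂ = 9.05 rad/s
Differentiating the loop-closure r₂e^{iθ₂}+r₃e^{iθ₃}=r₁+r₄e^{iθ₄} gives r₂ω₂e^{iθ₂}+r₃ω₃e^{iθ₃}=r₄ω₄e^{iθ₄}.
Eliminating the other unknown: ω₃ = r₂ω₂ sin(θ₄−θ₂) / [r₃ sin(θ₃−θ₄)].
Numerator sine = -0.71447; denominator sine = +0.81412.
Result = 0.0339·9.05·(-0.71447) / (0.1247·(+0.81412)) = -2.1591 rad/s; magnitude 2.1591 rad/s.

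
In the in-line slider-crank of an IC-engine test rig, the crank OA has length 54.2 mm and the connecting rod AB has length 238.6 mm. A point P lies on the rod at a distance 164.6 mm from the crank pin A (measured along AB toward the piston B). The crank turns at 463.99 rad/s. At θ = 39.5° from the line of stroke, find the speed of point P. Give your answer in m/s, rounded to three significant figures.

ω = 464 rad/s.  Crank-pin speed |V_A| = rω = 25.148 m/s, perpendicular to OA.
Rod angle: sinφ = −(r/L) sinθ ⇒ φ = -8.308°; ω_rod = −rω cosθ/√(L²−r²sin²θ) = -82.191 rad/s.
V_P = V_A + ω_rod × AP, with AP = 0.1646 m along the rod.
Components: V_Px = −rω sinθ − a·ω_rod·sinφ = -17.951 m/s;  V_Py = rω cosθ + a·ω_rod·cosφ = +6.0183 m/s.
|V_P| = √(V_Px² + V_Py²) = 18.933 m/s.

18.9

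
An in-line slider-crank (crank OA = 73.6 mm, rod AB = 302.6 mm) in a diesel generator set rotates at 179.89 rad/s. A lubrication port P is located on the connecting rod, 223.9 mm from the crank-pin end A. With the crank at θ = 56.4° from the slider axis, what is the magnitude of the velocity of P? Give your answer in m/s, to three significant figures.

12.3

ω = 179.9 rad/s.  Crank-pin speed |V_A| = rω = 13.24 m/s, perpendicular to OA.
Rod angle: sinφ = −(r/L) sinθ ⇒ φ = -11.688°; ω_rod = −rω cosθ/√(L²−r²sin²θ) = -24.726 rad/s.
V_P = V_A + ω_rod × AP, with AP = 0.2239 m along the rod.
Components: V_Px = −rω sinθ − a·ω_rod·sinφ = -12.149 m/s;  V_Py = rω cosθ + a·ω_rod·cosφ = +1.9056 m/s.
|V_P| = √(V_Px² + V_Py²) = 12.298 m/s.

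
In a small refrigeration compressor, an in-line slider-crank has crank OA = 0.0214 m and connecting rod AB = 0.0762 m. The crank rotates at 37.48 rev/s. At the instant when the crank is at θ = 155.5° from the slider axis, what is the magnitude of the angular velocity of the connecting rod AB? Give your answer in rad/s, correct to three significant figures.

60.6

ω = 235.5 rad/s (converted from 37.48 rev/s).
The rod makes angle φ with the slider axis where L sinφ = r sinθ; differentiating, L cosφ·φ̇ = r ω cosθ.
L cosφ = √(L² − r² sin²θ) = 0.075681 m.
|ω_rod| = r ω |cosθ| / √(L² − r² sin²θ) = 0.0214·235.5·0.90996/0.075681 = 60.594 rad/s.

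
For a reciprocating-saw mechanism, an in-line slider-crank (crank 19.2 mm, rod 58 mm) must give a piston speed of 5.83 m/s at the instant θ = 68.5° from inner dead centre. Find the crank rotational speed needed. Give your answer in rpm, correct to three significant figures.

For an in-line slider-crank, |v_piston| = rω|sinθ|·[1 + r cosθ/√(L² − r² sin²θ)].
With r = 0.0192 m, L = 0.058 m, θ = 68.5°: the bracketed kinematic factor |dx/dθ| = 0.020142 m.
ω = v/|dx/dθ| = 5.83/0.020142 = 289.44 rad/s.
N = 60ω/(2π) = 2764 rpm.

2760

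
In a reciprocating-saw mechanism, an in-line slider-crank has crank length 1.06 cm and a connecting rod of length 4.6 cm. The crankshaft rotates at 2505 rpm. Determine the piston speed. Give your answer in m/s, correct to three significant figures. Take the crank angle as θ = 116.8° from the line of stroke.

ω = 2π·2505/60 = 262.3 rad/s
For an in-line slider-crank, x = r cosθ + √(L² − r² sin²θ), so v = −rω sinθ·[1 + r cosθ/√(L² − r² sin²θ)].
With r = 0.0106 m, L = 0.046 m, θ = 116.8°: √(L² − r² sin²θ) = 0.045016 m.
v = −0.0106·262.3·0.89259·[1 + 0.0106·-0.45088/0.045016] = -2.2184 m/s.
|v| = 2.2184 m/s.

2.22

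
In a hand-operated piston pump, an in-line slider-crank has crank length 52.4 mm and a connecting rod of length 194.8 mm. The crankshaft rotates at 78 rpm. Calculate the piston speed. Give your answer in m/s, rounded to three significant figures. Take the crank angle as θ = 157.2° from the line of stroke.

0.125

ω = 2π·78/60 = 8.168 rad/s
For an in-line slider-crank, x = r cosθ + √(L² − r² sin²θ), so v = −rω sinθ·[1 + r cosθ/√(L² − r² sin²θ)].
With r = 0.0524 m, L = 0.1948 m, θ = 157.2°: √(L² − r² sin²θ) = 0.19374 m.
v = −0.0524·8.168·0.38752·[1 + 0.0524·-0.92186/0.19374] = -0.12451 m/s.
|v| = 0.12451 m/s.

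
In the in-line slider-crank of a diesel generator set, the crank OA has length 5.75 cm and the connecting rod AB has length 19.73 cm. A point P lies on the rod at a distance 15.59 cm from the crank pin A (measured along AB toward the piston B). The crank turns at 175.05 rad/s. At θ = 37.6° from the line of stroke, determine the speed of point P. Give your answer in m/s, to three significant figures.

7.47

ω = 175.1 rad/s.  Crank-pin speed |V_A| = rω = 10.065 m/s, perpendicular to OA.
Rod angle: sinφ = −(r/L) sinθ ⇒ φ = -10.243°; ω_rod = −rω cosθ/√(L²−r²sin²θ) = -41.074 rad/s.
V_P = V_A + ω_rod × AP, with AP = 0.1559 m along the rod.
Components: V_Px = −rω sinθ − a·ω_rod·sinφ = -7.28 m/s;  V_Py = rω cosθ + a·ω_rod·cosφ = +1.6734 m/s.
|V_P| = √(V_Px² + V_Py²) = 7.4698 m/s.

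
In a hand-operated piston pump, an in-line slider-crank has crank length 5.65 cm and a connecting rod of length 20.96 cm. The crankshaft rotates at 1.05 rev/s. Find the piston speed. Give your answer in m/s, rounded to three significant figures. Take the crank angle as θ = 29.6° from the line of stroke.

0.228

ω = 2π·1.05 = 6.597 rad/s
For an in-line slider-crank, x = r cosθ + √(L² − r² sin²θ), so v = −rω sinθ·[1 + r cosθ/√(L² − r² sin²θ)].
With r = 0.0565 m, L = 0.2096 m, θ = 29.6°: √(L² − r² sin²θ) = 0.20773 m.
v = −0.0565·6.597·0.49394·[1 + 0.0565·0.86949/0.20773] = -0.22766 m/s.
|v| = 0.22766 m/s.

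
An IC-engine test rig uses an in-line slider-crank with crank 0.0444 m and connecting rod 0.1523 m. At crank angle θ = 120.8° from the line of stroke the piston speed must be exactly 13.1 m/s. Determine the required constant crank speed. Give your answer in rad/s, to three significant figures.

406

For an in-line slider-crank, |v_piston| = rω|sinθ|·[1 + r cosθ/√(L² − r² sin²θ)].
With r = 0.0444 m, L = 0.1523 m, θ = 120.8°: the bracketed kinematic factor |dx/dθ| = 0.032257 m.
ω = v/|dx/dθ| = 13.1/0.032257 = 406.11 rad/s.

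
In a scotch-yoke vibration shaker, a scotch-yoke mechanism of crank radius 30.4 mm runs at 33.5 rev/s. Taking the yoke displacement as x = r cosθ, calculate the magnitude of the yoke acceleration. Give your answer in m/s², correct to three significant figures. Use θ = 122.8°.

730

ω = 210.5 rad/s (from 33.5 rev/s).
x = r cosθ ⇒ ẍ = −rω² cosθ (ω constant).
|a| = rω²|cosθ| = 0.0304·(210.5)²·|cos 122.8°| = 729.61 m/s².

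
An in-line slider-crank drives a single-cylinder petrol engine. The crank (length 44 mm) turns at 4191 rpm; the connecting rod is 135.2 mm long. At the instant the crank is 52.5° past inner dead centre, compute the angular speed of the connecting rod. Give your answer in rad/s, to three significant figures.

ω = 438.9 rad/s (converted from 4191 rpm).
The rod makes angle φ with the slider axis where L sinφ = r sinθ; differentiating, L cosφ·φ̇ = r ω cosθ.
L cosφ = √(L² − r² sin²θ) = 0.13062 m.
|ω_rod| = r ω |cosθ| / √(L² − r² sin²θ) = 0.044·438.9·0.60876/0.13062 = 90.002 rad/s.

90.0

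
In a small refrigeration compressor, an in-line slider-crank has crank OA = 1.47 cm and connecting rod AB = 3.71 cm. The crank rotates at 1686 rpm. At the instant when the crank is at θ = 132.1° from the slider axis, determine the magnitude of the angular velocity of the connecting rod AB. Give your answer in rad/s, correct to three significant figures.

49.1

ω = 176.6 rad/s (converted from 1686 rpm).
The rod makes angle φ with the slider axis where L sinφ = r sinθ; differentiating, L cosφ·φ̇ = r ω cosθ.
L cosφ = √(L² − r² sin²θ) = 0.03546 m.
|ω_rod| = r ω |cosθ| / √(L² − r² sin²θ) = 0.0147·176.6·0.67043/0.03546 = 49.069 rad/s.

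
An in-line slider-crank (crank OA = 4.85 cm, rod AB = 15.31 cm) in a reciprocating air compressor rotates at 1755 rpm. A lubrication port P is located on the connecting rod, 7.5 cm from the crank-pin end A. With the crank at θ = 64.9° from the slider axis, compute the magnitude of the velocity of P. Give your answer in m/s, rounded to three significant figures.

8.84

ω = 183.8 rad/s.  Crank-pin speed |V_A| = rω = 8.9135 m/s, perpendicular to OA.
Rod angle: sinφ = −(r/L) sinθ ⇒ φ = -16.671°; ω_rod = −rω cosθ/√(L²−r²sin²θ) = -25.78 rad/s.
V_P = V_A + ω_rod × AP, with AP = 0.075 m along the rod.
Components: V_Px = −rω sinθ − a·ω_rod·sinφ = -8.6264 m/s;  V_Py = rω cosθ + a·ω_rod·cosφ = +1.9288 m/s.
|V_P| = √(V_Px² + V_Py²) = 8.8395 m/s.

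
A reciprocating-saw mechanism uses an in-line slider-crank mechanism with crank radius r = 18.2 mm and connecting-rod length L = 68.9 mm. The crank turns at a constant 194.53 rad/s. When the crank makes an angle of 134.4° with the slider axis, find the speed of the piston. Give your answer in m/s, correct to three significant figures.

2.05

ω = 194.5 rad/s
For an in-line slider-crank, x = r cosθ + √(L² − r² sin²θ), so v = −rω sinθ·[1 + r cosθ/√(L² − r² sin²θ)].
With r = 0.0182 m, L = 0.0689 m, θ = 134.4°: √(L² − r² sin²θ) = 0.067662 m.
v = −0.0182·194.5·0.71447·[1 + 0.0182·-0.69966/0.067662] = -2.0535 m/s.
|v| = 2.0535 m/s.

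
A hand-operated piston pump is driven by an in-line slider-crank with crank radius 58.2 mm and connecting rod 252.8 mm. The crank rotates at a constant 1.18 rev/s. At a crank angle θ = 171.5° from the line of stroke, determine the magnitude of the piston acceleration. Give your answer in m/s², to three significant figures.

2.46

ω = 2π·1.18 = 7.414 rad/s
x(θ) = r cosθ + √(L² − r² sin²θ); with ω constant, a = ω²·d²x/dθ².
d²x/dθ² = −r cosθ − r²(cos2θ)/√u − r⁴ sin²2θ/(4u^{3/2}),  u = L² − r² sin²θ = 0.0638338 m².
Substituting r = 0.0582 m, L = 0.2528 m, θ = 171.5°: d²x/dθ² = +0.044725 m.
a = ω²·d²x/dθ² = (7.414)²·(+0.044725) = +2.4585 m/s²;  |a| = 2.4585 m/s².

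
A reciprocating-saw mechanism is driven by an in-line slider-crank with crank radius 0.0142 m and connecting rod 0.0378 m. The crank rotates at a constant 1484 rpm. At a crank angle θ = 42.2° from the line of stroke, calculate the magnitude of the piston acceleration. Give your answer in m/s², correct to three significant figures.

ω = 2π·1484/60 = 155.4 rad/s
x(θ) = r cosθ + √(L² − r² sin²θ); with ω constant, a = ω²·d²x/dθ².
d²x/dθ² = −r cosθ − r²(cos2θ)/√u − r⁴ sin²2θ/(4u^{3/2}),  u = L² − r² sin²θ = 0.00133786 m².
Substituting r = 0.0142 m, L = 0.0378 m, θ = 42.2°: d²x/dθ² = -0.011263 m.
a = ω²·d²x/dθ² = (155.4)²·(-0.011263) = -272.01 m/s²;  |a| = 272.01 m/s².

272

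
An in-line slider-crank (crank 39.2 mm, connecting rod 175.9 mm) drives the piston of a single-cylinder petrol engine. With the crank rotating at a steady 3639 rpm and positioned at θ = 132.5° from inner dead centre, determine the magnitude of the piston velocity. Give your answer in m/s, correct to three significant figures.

ω = 2π·3639/60 = 381.1 rad/s
For an in-line slider-crank, x = r cosθ + √(L² − r² sin²θ), so v = −rω sinθ·[1 + r cosθ/√(L² − r² sin²θ)].
With r = 0.0392 m, L = 0.1759 m, θ = 132.5°: √(L² − r² sin²θ) = 0.17351 m.
v = −0.0392·381.1·0.73728·[1 + 0.0392·-0.67559/0.17351] = -9.3325 m/s.
|v| = 9.3325 m/s.

9.33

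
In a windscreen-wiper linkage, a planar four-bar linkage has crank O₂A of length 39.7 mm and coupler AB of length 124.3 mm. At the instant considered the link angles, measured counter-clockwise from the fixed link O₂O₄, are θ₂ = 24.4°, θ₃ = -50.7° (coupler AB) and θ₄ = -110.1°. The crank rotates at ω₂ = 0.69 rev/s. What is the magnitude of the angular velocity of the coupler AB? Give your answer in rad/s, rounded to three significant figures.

ω₂ = 4.335 rad/s (from 0.69 rev/s).
Differentiating the loop-closure r₂e^{iθ₂}+r₃e^{iθ₃}=r₁+r₄e^{iθ₄} gives r₂ω₂e^{iθ₂}+r₃ω₃e^{iθ₃}=r₄ω₄e^{iθ₄}.
Eliminating the other unknown: ω₃ = r₂ω₂ sin(θ₄−θ₂) / [r₃ sin(θ₃−θ₄)].
Numerator sine = -0.71325; denominator sine = +0.86074.
Result = 0.0397·4.335·(-0.71325) / (0.1243·(+0.86074)) = -1.1474 rad/s; magnitude 1.1474 rad/s.

1.15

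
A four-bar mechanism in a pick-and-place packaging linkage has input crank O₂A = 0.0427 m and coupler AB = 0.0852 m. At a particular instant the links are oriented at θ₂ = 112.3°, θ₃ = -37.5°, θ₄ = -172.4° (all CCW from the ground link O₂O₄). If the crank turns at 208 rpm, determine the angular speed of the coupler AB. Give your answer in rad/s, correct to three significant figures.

ω₂ = 21.78 rad/s (from 208 rpm).
Differentiating the loop-closure r₂e^{iθ₂}+r₃e^{iθ₃}=r₁+r₄e^{iθ₄} gives r₂ω₂e^{iθ₂}+r₃ω₃e^{iθ₃}=r₄ω₄e^{iθ₄}.
Eliminating the other unknown: ω₃ = r₂ω₂ sin(θ₄−θ₂) / [r₃ sin(θ₃−θ₄)].
Numerator sine = +0.96727; denominator sine = +0.70834.
Result = 0.0427·21.78·(+0.96727) / (0.0852·(+0.70834)) = +14.907 rad/s; magnitude 14.907 rad/s.

14.9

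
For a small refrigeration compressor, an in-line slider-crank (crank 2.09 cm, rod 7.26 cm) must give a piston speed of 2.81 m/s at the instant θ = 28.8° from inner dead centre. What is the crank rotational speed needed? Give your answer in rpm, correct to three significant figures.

For an in-line slider-crank, |v_piston| = rω|sinθ|·[1 + r cosθ/√(L² − r² sin²θ)].
With r = 0.0209 m, L = 0.0726 m, θ = 28.8°: the bracketed kinematic factor |dx/dθ| = 0.012633 m.
ω = v/|dx/dθ| = 2.81/0.012633 = 222.43 rad/s.
N = 60ω/(2π) = 2124 rpm.

2120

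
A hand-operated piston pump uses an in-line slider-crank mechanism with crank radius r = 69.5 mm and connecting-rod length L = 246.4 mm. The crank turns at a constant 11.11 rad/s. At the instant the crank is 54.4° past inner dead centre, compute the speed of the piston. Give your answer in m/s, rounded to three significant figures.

0.734

ω = 11.11 rad/s
For an in-line slider-crank, x = r cosθ + √(L² − r² sin²θ), so v = −rω sinθ·[1 + r cosθ/√(L² − r² sin²θ)].
With r = 0.0695 m, L = 0.2464 m, θ = 54.4°: √(L² − r² sin²θ) = 0.23983 m.
v = −0.0695·11.11·0.81310·[1 + 0.0695·0.58212/0.23983] = -0.73374 m/s.
|v| = 0.73374 m/s.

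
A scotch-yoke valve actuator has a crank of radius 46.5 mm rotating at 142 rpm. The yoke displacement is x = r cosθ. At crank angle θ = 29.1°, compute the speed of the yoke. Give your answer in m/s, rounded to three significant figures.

0.336

ω = 14.87 rad/s (from 142 rpm).
x = r cosθ ⇒ ẋ = −rω sinθ.
|v| = rω|sinθ| = 0.0465·14.87·|sin 29.1°| = 0.33628 m/s.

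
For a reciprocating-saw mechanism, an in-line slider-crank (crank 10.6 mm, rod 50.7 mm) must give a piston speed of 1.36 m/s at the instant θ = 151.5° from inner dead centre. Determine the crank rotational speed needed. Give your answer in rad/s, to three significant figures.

For an in-line slider-crank, |v_piston| = rω|sinθ|·[1 + r cosθ/√(L² − r² sin²θ)].
With r = 0.0106 m, L = 0.0507 m, θ = 151.5°: the bracketed kinematic factor |dx/dθ| = 0.0041239 m.
ω = v/|dx/dθ| = 1.36/0.0041239 = 329.78 rad/s.

330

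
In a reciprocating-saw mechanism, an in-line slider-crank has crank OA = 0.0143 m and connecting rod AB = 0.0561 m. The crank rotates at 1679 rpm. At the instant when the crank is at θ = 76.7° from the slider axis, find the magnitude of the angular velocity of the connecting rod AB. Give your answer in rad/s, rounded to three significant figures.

ω = 175.8 rad/s (converted from 1679 rpm).
The rod makes angle φ with the slider axis where L sinφ = r sinθ; differentiating, L cosφ·φ̇ = r ω cosθ.
L cosφ = √(L² − r² sin²θ) = 0.054347 m.
|ω_rod| = r ω |cosθ| / √(L² − r² sin²θ) = 0.0143·175.8·0.23005/0.054347 = 10.643 rad/s.

10.6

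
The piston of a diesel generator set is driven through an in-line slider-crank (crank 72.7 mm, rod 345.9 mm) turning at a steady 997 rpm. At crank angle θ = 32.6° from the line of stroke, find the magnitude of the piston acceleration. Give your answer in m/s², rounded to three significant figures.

739

ω = 2π·997/60 = 104.4 rad/s
x(θ) = r cosθ + √(L² − r² sin²θ); with ω constant, a = ω²·d²x/dθ².
d²x/dθ² = −r cosθ − r²(cos2θ)/√u − r⁴ sin²2θ/(4u^{3/2}),  u = L² − r² sin²θ = 0.118113 m².
Substituting r = 0.0727 m, L = 0.3459 m, θ = 32.6°: d²x/dθ² = -0.067839 m.
a = ω²·d²x/dθ² = (104.4)²·(-0.067839) = -739.48 m/s²;  |a| = 739.48 m/s².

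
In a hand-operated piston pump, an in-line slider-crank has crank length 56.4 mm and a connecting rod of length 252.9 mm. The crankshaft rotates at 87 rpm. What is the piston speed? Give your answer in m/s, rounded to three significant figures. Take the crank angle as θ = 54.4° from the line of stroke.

0.473

ω = 2π·87/60 = 9.111 rad/s
For an in-line slider-crank, x = r cosθ + √(L² − r² sin²θ), so v = −rω sinθ·[1 + r cosθ/√(L² − r² sin²θ)].
With r = 0.0564 m, L = 0.2529 m, θ = 54.4°: √(L² − r² sin²θ) = 0.24871 m.
v = −0.0564·9.111·0.81310·[1 + 0.0564·0.58212/0.24871] = -0.47296 m/s.
|v| = 0.47296 m/s.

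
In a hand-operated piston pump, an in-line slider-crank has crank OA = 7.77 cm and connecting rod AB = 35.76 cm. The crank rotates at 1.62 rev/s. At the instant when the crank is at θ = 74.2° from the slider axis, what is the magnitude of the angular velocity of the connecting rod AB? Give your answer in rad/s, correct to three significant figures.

ω = 10.18 rad/s (converted from 1.62 rev/s).
The rod makes angle φ with the slider axis where L sinφ = r sinθ; differentiating, L cosφ·φ̇ = r ω cosθ.
L cosφ = √(L² − r² sin²θ) = 0.3497 m.
|ω_rod| = r ω |cosθ| / √(L² − r² sin²θ) = 0.0777·10.18·0.27228/0.3497 = 0.6158 rad/s.

0.616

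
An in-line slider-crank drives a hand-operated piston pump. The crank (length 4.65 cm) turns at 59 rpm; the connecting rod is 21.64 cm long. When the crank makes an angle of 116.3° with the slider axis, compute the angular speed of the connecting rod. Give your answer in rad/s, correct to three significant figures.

ω = 6.178 rad/s (converted from 59 rpm).
The rod makes angle φ with the slider axis where L sinφ = r sinθ; differentiating, L cosφ·φ̇ = r ω cosθ.
L cosφ = √(L² − r² sin²θ) = 0.21235 m.
|ω_rod| = r ω |cosθ| / √(L² − r² sin²θ) = 0.0465·6.178·0.44307/0.21235 = 0.59946 rad/s.

0.599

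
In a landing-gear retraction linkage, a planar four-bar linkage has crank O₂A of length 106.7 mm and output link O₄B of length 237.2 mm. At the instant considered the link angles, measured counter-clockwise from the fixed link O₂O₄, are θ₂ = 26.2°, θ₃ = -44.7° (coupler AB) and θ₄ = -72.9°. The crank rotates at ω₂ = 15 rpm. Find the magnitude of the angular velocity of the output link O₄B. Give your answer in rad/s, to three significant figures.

ω₂ = 1.571 rad/s (from 15 rpm).
Differentiating the loop-closure r₂e^{iθ₂}+r₃e^{iθ₃}=r₁+r₄e^{iθ₄} gives r₂ω₂e^{iθ₂}+r₃ω₃e^{iθ₃}=r₄ω₄e^{iθ₄}.
Eliminating the other unknown: ω₄ = r₂ω₂ sin(θ₂−θ₃) / [r₄ sin(θ₄−θ₃)].
Numerator sine = +0.94495; denominator sine = -0.47255.
Result = 0.1067·1.571·(+0.94495) / (0.2372·(-0.47255)) = -1.413 rad/s; magnitude 1.413 rad/s.

1.41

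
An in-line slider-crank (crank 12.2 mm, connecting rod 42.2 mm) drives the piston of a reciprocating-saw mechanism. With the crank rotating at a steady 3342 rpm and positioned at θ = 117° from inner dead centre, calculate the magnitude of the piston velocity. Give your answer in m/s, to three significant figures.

3.29

ω = 2π·3342/60 = 350 rad/s
For an in-line slider-crank, x = r cosθ + √(L² − r² sin²θ), so v = −rω sinθ·[1 + r cosθ/√(L² − r² sin²θ)].
With r = 0.0122 m, L = 0.0422 m, θ = 117°: √(L² − r² sin²θ) = 0.040776 m.
v = −0.0122·350·0.89101·[1 + 0.0122·-0.45399/0.040776] = -3.2876 m/s.
|v| = 3.2876 m/s.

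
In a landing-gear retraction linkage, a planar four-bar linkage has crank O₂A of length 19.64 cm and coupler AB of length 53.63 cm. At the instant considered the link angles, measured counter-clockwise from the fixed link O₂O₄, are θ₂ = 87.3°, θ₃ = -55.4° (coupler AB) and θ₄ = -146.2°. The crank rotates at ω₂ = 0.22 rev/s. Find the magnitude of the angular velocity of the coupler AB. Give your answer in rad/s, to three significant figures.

0.407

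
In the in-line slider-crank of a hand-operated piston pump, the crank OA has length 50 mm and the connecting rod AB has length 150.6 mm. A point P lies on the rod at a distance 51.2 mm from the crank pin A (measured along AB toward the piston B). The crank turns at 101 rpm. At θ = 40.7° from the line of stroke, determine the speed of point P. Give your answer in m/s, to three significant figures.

ω = 10.58 rad/s.  Crank-pin speed |V_A| = rω = 0.52883 m/s, perpendicular to OA.
Rod angle: sinφ = −(r/L) sinθ ⇒ φ = -12.504°; ω_rod = −rω cosθ/√(L²−r²sin²θ) = -2.7269 rad/s.
V_P = V_A + ω_rod × AP, with AP = 0.0512 m along the rod.
Components: V_Px = −rω sinθ − a·ω_rod·sinφ = -0.37508 m/s;  V_Py = rω cosθ + a·ω_rod·cosφ = +0.26462 m/s.
|V_P| = √(V_Px² + V_Py²) = 0.45903 m/s.

0.459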